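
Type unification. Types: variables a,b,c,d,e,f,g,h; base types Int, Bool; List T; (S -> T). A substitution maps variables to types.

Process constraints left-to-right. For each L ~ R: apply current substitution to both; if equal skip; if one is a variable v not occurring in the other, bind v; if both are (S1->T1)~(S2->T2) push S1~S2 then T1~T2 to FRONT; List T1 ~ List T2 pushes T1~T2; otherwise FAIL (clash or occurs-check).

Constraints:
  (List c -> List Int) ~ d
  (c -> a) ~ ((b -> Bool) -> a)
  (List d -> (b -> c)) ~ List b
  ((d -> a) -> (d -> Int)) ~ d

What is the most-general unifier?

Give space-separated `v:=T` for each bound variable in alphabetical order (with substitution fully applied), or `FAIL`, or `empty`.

Answer: FAIL

Derivation:
step 1: unify (List c -> List Int) ~ d  [subst: {-} | 3 pending]
  bind d := (List c -> List Int)
step 2: unify (c -> a) ~ ((b -> Bool) -> a)  [subst: {d:=(List c -> List Int)} | 2 pending]
  -> decompose arrow: push c~(b -> Bool), a~a
step 3: unify c ~ (b -> Bool)  [subst: {d:=(List c -> List Int)} | 3 pending]
  bind c := (b -> Bool)
step 4: unify a ~ a  [subst: {d:=(List c -> List Int), c:=(b -> Bool)} | 2 pending]
  -> identical, skip
step 5: unify (List (List (b -> Bool) -> List Int) -> (b -> (b -> Bool))) ~ List b  [subst: {d:=(List c -> List Int), c:=(b -> Bool)} | 1 pending]
  clash: (List (List (b -> Bool) -> List Int) -> (b -> (b -> Bool))) vs List b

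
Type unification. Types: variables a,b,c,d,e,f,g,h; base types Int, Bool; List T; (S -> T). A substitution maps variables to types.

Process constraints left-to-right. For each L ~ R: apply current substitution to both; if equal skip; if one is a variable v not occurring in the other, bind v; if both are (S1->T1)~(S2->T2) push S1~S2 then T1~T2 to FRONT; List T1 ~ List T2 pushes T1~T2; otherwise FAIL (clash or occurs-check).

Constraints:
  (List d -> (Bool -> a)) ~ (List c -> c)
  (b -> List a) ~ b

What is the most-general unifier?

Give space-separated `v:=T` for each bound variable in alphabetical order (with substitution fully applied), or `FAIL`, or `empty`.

Answer: FAIL

Derivation:
step 1: unify (List d -> (Bool -> a)) ~ (List c -> c)  [subst: {-} | 1 pending]
  -> decompose arrow: push List d~List c, (Bool -> a)~c
step 2: unify List d ~ List c  [subst: {-} | 2 pending]
  -> decompose List: push d~c
step 3: unify d ~ c  [subst: {-} | 2 pending]
  bind d := c
step 4: unify (Bool -> a) ~ c  [subst: {d:=c} | 1 pending]
  bind c := (Bool -> a)
step 5: unify (b -> List a) ~ b  [subst: {d:=c, c:=(Bool -> a)} | 0 pending]
  occurs-check fail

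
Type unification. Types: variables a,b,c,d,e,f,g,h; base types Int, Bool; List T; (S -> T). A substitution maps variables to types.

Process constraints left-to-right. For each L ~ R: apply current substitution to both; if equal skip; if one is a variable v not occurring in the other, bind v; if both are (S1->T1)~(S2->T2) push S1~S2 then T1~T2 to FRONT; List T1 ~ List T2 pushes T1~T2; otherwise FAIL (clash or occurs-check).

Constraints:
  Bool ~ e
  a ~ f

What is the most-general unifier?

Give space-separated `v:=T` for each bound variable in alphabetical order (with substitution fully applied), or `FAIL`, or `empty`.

step 1: unify Bool ~ e  [subst: {-} | 1 pending]
  bind e := Bool
step 2: unify a ~ f  [subst: {e:=Bool} | 0 pending]
  bind a := f

Answer: a:=f e:=Bool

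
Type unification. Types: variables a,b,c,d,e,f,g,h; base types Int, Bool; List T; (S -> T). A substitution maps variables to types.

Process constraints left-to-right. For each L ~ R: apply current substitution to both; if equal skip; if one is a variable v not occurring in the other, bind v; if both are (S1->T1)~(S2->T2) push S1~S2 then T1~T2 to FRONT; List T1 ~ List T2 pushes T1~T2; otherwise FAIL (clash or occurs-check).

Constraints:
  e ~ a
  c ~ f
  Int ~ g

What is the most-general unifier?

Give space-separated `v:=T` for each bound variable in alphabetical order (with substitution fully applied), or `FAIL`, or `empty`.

step 1: unify e ~ a  [subst: {-} | 2 pending]
  bind e := a
step 2: unify c ~ f  [subst: {e:=a} | 1 pending]
  bind c := f
step 3: unify Int ~ g  [subst: {e:=a, c:=f} | 0 pending]
  bind g := Int

Answer: c:=f e:=a g:=Int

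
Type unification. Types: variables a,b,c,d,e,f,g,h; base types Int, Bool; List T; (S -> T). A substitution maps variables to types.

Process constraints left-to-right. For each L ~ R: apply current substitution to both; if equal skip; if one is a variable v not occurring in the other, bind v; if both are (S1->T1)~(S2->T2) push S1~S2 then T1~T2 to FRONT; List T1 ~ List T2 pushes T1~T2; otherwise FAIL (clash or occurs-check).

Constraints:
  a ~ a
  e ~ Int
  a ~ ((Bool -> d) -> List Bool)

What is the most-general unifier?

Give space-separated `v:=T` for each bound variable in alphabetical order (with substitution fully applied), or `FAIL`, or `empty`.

Answer: a:=((Bool -> d) -> List Bool) e:=Int

Derivation:
step 1: unify a ~ a  [subst: {-} | 2 pending]
  -> identical, skip
step 2: unify e ~ Int  [subst: {-} | 1 pending]
  bind e := Int
step 3: unify a ~ ((Bool -> d) -> List Bool)  [subst: {e:=Int} | 0 pending]
  bind a := ((Bool -> d) -> List Bool)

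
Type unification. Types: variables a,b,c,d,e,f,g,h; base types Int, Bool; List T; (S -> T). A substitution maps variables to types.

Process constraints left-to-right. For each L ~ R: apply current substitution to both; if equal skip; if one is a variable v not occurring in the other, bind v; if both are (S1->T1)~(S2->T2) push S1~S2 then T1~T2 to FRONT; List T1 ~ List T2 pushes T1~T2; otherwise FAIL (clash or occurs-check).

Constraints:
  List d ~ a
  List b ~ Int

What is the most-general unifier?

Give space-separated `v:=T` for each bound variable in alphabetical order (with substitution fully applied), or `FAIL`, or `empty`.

step 1: unify List d ~ a  [subst: {-} | 1 pending]
  bind a := List d
step 2: unify List b ~ Int  [subst: {a:=List d} | 0 pending]
  clash: List b vs Int

Answer: FAIL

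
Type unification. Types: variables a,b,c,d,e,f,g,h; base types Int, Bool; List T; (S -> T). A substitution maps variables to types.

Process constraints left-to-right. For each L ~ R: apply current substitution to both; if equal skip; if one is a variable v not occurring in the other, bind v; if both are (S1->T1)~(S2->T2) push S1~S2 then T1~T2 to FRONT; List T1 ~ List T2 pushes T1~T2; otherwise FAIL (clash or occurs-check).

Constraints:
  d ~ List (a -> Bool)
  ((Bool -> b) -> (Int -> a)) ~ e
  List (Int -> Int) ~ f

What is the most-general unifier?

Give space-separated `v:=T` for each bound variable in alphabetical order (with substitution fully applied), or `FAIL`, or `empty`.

Answer: d:=List (a -> Bool) e:=((Bool -> b) -> (Int -> a)) f:=List (Int -> Int)

Derivation:
step 1: unify d ~ List (a -> Bool)  [subst: {-} | 2 pending]
  bind d := List (a -> Bool)
step 2: unify ((Bool -> b) -> (Int -> a)) ~ e  [subst: {d:=List (a -> Bool)} | 1 pending]
  bind e := ((Bool -> b) -> (Int -> a))
step 3: unify List (Int -> Int) ~ f  [subst: {d:=List (a -> Bool), e:=((Bool -> b) -> (Int -> a))} | 0 pending]
  bind f := List (Int -> Int)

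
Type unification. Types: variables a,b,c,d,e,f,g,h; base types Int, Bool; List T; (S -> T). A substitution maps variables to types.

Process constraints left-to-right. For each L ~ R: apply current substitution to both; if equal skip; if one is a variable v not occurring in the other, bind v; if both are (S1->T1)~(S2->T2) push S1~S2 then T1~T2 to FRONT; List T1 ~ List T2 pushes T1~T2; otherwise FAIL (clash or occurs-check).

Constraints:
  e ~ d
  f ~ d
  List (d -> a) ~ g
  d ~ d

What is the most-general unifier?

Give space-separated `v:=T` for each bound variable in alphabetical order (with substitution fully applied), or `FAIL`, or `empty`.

Answer: e:=d f:=d g:=List (d -> a)

Derivation:
step 1: unify e ~ d  [subst: {-} | 3 pending]
  bind e := d
step 2: unify f ~ d  [subst: {e:=d} | 2 pending]
  bind f := d
step 3: unify List (d -> a) ~ g  [subst: {e:=d, f:=d} | 1 pending]
  bind g := List (d -> a)
step 4: unify d ~ d  [subst: {e:=d, f:=d, g:=List (d -> a)} | 0 pending]
  -> identical, skip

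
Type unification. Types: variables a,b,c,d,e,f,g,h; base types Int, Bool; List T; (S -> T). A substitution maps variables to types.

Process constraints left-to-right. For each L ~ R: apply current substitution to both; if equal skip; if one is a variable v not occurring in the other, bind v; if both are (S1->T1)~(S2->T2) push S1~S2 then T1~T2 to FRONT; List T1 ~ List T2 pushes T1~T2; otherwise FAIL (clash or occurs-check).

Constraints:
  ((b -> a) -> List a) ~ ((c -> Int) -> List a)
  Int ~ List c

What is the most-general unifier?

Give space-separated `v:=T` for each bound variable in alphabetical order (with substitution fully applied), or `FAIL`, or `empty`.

step 1: unify ((b -> a) -> List a) ~ ((c -> Int) -> List a)  [subst: {-} | 1 pending]
  -> decompose arrow: push (b -> a)~(c -> Int), List a~List a
step 2: unify (b -> a) ~ (c -> Int)  [subst: {-} | 2 pending]
  -> decompose arrow: push b~c, a~Int
step 3: unify b ~ c  [subst: {-} | 3 pending]
  bind b := c
step 4: unify a ~ Int  [subst: {b:=c} | 2 pending]
  bind a := Int
step 5: unify List Int ~ List Int  [subst: {b:=c, a:=Int} | 1 pending]
  -> identical, skip
step 6: unify Int ~ List c  [subst: {b:=c, a:=Int} | 0 pending]
  clash: Int vs List c

Answer: FAIL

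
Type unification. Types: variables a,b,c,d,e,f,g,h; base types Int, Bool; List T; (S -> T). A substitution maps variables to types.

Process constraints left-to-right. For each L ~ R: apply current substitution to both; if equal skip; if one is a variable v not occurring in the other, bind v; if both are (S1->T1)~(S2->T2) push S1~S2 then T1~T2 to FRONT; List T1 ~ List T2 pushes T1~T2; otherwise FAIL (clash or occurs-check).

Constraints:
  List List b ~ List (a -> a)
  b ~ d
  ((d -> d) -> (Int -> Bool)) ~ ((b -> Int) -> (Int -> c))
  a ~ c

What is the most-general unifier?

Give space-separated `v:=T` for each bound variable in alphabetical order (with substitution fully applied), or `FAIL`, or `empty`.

step 1: unify List List b ~ List (a -> a)  [subst: {-} | 3 pending]
  -> decompose List: push List b~(a -> a)
step 2: unify List b ~ (a -> a)  [subst: {-} | 3 pending]
  clash: List b vs (a -> a)

Answer: FAIL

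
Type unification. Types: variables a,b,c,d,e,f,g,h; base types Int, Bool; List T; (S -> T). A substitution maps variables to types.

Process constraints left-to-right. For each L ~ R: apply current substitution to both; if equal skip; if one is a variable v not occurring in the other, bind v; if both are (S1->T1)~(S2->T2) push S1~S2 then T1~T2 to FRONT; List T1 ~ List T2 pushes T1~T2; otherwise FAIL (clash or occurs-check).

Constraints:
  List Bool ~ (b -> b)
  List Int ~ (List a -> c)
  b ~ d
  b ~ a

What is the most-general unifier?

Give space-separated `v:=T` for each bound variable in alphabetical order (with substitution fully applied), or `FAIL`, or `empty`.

step 1: unify List Bool ~ (b -> b)  [subst: {-} | 3 pending]
  clash: List Bool vs (b -> b)

Answer: FAIL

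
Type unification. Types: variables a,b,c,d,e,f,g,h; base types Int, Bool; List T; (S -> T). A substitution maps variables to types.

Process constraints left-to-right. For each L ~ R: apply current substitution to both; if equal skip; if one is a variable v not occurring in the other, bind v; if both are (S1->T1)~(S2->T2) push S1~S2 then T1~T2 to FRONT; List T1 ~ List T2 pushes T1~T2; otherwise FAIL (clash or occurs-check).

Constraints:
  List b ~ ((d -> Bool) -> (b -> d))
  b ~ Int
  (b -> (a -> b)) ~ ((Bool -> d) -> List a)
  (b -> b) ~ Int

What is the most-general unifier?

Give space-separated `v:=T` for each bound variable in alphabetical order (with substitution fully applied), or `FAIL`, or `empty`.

step 1: unify List b ~ ((d -> Bool) -> (b -> d))  [subst: {-} | 3 pending]
  clash: List b vs ((d -> Bool) -> (b -> d))

Answer: FAIL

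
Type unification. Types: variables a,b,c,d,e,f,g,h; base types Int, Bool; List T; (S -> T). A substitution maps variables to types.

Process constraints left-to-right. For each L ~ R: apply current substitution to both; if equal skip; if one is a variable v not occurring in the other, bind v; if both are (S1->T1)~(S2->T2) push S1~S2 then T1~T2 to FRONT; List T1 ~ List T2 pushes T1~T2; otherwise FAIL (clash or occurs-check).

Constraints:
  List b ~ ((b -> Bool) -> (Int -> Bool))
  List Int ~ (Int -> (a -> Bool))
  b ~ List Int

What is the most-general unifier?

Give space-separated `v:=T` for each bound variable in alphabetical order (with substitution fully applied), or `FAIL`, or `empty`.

step 1: unify List b ~ ((b -> Bool) -> (Int -> Bool))  [subst: {-} | 2 pending]
  clash: List b vs ((b -> Bool) -> (Int -> Bool))

Answer: FAIL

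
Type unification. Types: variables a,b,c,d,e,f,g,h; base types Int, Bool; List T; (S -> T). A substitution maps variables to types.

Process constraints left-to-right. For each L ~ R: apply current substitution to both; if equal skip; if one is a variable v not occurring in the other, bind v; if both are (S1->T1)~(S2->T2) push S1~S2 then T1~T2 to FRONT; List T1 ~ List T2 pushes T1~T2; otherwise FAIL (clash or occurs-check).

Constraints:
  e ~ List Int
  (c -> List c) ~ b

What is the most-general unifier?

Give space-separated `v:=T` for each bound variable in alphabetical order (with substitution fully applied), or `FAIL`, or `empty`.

Answer: b:=(c -> List c) e:=List Int

Derivation:
step 1: unify e ~ List Int  [subst: {-} | 1 pending]
  bind e := List Int
step 2: unify (c -> List c) ~ b  [subst: {e:=List Int} | 0 pending]
  bind b := (c -> List c)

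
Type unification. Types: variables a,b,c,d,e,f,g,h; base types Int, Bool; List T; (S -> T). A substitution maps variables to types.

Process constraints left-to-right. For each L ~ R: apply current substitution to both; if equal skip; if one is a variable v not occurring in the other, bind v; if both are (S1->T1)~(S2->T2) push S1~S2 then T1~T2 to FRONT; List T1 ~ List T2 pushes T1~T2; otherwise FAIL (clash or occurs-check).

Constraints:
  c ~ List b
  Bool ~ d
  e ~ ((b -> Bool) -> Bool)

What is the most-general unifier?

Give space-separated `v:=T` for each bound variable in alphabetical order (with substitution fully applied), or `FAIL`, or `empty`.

step 1: unify c ~ List b  [subst: {-} | 2 pending]
  bind c := List b
step 2: unify Bool ~ d  [subst: {c:=List b} | 1 pending]
  bind d := Bool
step 3: unify e ~ ((b -> Bool) -> Bool)  [subst: {c:=List b, d:=Bool} | 0 pending]
  bind e := ((b -> Bool) -> Bool)

Answer: c:=List b d:=Bool e:=((b -> Bool) -> Bool)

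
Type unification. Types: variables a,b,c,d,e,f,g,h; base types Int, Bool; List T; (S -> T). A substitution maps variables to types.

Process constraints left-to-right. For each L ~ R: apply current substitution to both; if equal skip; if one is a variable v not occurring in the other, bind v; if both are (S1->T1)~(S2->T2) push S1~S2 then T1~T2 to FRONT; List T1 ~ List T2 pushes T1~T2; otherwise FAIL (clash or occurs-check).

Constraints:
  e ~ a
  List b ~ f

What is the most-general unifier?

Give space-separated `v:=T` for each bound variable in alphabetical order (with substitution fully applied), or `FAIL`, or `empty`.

step 1: unify e ~ a  [subst: {-} | 1 pending]
  bind e := a
step 2: unify List b ~ f  [subst: {e:=a} | 0 pending]
  bind f := List b

Answer: e:=a f:=List b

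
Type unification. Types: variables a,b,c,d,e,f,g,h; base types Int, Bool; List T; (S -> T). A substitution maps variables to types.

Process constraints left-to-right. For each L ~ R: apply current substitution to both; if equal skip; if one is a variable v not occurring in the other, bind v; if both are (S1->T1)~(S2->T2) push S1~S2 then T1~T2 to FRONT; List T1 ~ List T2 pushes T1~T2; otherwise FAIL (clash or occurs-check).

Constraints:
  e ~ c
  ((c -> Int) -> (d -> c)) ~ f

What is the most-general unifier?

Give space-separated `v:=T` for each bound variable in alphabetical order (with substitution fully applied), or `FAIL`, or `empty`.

step 1: unify e ~ c  [subst: {-} | 1 pending]
  bind e := c
step 2: unify ((c -> Int) -> (d -> c)) ~ f  [subst: {e:=c} | 0 pending]
  bind f := ((c -> Int) -> (d -> c))

Answer: e:=c f:=((c -> Int) -> (d -> c))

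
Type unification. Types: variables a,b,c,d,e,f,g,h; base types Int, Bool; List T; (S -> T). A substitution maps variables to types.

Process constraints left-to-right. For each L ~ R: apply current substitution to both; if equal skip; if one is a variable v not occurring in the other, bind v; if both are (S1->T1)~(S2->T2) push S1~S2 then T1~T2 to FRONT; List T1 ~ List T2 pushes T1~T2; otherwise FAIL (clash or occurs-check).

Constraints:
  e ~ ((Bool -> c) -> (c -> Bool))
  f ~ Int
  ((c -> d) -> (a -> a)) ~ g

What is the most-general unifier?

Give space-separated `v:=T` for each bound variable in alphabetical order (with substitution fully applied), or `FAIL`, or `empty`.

step 1: unify e ~ ((Bool -> c) -> (c -> Bool))  [subst: {-} | 2 pending]
  bind e := ((Bool -> c) -> (c -> Bool))
step 2: unify f ~ Int  [subst: {e:=((Bool -> c) -> (c -> Bool))} | 1 pending]
  bind f := Int
step 3: unify ((c -> d) -> (a -> a)) ~ g  [subst: {e:=((Bool -> c) -> (c -> Bool)), f:=Int} | 0 pending]
  bind g := ((c -> d) -> (a -> a))

Answer: e:=((Bool -> c) -> (c -> Bool)) f:=Int g:=((c -> d) -> (a -> a))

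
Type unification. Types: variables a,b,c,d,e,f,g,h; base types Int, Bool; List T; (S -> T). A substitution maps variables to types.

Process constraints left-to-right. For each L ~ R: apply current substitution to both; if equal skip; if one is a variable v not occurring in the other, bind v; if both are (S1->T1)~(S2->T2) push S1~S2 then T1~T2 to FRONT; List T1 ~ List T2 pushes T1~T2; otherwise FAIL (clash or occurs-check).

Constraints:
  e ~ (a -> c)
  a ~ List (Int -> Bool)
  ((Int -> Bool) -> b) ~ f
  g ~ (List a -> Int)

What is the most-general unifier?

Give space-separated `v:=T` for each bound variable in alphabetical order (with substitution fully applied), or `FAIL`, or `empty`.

Answer: a:=List (Int -> Bool) e:=(List (Int -> Bool) -> c) f:=((Int -> Bool) -> b) g:=(List List (Int -> Bool) -> Int)

Derivation:
step 1: unify e ~ (a -> c)  [subst: {-} | 3 pending]
  bind e := (a -> c)
step 2: unify a ~ List (Int -> Bool)  [subst: {e:=(a -> c)} | 2 pending]
  bind a := List (Int -> Bool)
step 3: unify ((Int -> Bool) -> b) ~ f  [subst: {e:=(a -> c), a:=List (Int -> Bool)} | 1 pending]
  bind f := ((Int -> Bool) -> b)
step 4: unify g ~ (List List (Int -> Bool) -> Int)  [subst: {e:=(a -> c), a:=List (Int -> Bool), f:=((Int -> Bool) -> b)} | 0 pending]
  bind g := (List List (Int -> Bool) -> Int)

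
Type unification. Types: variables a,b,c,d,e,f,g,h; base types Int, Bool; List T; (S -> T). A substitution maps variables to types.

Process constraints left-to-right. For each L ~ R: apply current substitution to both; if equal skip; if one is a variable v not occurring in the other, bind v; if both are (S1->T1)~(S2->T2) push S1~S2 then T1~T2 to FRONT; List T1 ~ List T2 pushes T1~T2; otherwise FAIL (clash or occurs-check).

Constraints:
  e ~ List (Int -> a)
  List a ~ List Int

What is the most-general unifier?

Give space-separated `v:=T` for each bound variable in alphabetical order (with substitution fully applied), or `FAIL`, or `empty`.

Answer: a:=Int e:=List (Int -> Int)

Derivation:
step 1: unify e ~ List (Int -> a)  [subst: {-} | 1 pending]
  bind e := List (Int -> a)
step 2: unify List a ~ List Int  [subst: {e:=List (Int -> a)} | 0 pending]
  -> decompose List: push a~Int
step 3: unify a ~ Int  [subst: {e:=List (Int -> a)} | 0 pending]
  bind a := Int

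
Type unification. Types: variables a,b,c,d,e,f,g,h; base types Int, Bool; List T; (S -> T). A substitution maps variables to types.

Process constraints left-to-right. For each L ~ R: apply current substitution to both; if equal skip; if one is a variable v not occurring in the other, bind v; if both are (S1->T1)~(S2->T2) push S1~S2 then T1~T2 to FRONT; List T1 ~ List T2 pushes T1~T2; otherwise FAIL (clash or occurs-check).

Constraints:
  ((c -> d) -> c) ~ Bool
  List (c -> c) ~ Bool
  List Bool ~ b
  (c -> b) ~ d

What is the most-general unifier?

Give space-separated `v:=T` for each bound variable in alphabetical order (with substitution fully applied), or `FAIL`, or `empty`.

Answer: FAIL

Derivation:
step 1: unify ((c -> d) -> c) ~ Bool  [subst: {-} | 3 pending]
  clash: ((c -> d) -> c) vs Bool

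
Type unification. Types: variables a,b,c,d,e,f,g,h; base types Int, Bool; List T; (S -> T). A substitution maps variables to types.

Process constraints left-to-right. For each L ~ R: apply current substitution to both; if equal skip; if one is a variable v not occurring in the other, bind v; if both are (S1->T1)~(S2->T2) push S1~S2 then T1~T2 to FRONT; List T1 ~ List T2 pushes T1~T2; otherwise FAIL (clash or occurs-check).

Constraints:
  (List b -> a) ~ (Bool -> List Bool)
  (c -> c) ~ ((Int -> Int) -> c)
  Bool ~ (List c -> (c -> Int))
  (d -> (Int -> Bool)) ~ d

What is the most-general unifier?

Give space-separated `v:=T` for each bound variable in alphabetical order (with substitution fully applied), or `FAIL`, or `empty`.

Answer: FAIL

Derivation:
step 1: unify (List b -> a) ~ (Bool -> List Bool)  [subst: {-} | 3 pending]
  -> decompose arrow: push List b~Bool, a~List Bool
step 2: unify List b ~ Bool  [subst: {-} | 4 pending]
  clash: List b vs Bool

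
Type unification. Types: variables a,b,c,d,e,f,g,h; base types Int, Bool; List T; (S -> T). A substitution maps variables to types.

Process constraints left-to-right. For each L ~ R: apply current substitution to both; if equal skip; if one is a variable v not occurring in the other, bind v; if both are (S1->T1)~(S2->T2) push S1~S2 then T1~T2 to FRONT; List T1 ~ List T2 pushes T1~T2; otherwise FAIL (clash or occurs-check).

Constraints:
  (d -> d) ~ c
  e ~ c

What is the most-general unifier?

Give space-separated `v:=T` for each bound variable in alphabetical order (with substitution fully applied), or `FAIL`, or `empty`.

Answer: c:=(d -> d) e:=(d -> d)

Derivation:
step 1: unify (d -> d) ~ c  [subst: {-} | 1 pending]
  bind c := (d -> d)
step 2: unify e ~ (d -> d)  [subst: {c:=(d -> d)} | 0 pending]
  bind e := (d -> d)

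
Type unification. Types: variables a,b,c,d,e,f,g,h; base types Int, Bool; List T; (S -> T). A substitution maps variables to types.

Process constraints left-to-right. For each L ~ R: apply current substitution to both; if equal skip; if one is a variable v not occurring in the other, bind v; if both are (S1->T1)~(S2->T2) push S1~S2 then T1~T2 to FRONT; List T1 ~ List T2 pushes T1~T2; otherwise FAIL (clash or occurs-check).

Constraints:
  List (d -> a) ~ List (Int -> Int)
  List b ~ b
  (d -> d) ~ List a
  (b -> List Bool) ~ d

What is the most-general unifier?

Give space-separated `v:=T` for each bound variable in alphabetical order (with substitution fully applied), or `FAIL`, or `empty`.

Answer: FAIL

Derivation:
step 1: unify List (d -> a) ~ List (Int -> Int)  [subst: {-} | 3 pending]
  -> decompose List: push (d -> a)~(Int -> Int)
step 2: unify (d -> a) ~ (Int -> Int)  [subst: {-} | 3 pending]
  -> decompose arrow: push d~Int, a~Int
step 3: unify d ~ Int  [subst: {-} | 4 pending]
  bind d := Int
step 4: unify a ~ Int  [subst: {d:=Int} | 3 pending]
  bind a := Int
step 5: unify List b ~ b  [subst: {d:=Int, a:=Int} | 2 pending]
  occurs-check fail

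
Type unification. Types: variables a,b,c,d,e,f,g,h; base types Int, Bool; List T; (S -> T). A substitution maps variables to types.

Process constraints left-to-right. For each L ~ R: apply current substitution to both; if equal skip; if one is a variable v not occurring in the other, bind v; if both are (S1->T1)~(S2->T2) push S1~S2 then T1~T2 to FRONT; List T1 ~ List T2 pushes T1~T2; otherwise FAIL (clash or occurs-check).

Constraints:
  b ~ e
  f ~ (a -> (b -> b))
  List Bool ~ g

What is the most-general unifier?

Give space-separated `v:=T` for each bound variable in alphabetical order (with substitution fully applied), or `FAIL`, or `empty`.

step 1: unify b ~ e  [subst: {-} | 2 pending]
  bind b := e
step 2: unify f ~ (a -> (e -> e))  [subst: {b:=e} | 1 pending]
  bind f := (a -> (e -> e))
step 3: unify List Bool ~ g  [subst: {b:=e, f:=(a -> (e -> e))} | 0 pending]
  bind g := List Bool

Answer: b:=e f:=(a -> (e -> e)) g:=List Bool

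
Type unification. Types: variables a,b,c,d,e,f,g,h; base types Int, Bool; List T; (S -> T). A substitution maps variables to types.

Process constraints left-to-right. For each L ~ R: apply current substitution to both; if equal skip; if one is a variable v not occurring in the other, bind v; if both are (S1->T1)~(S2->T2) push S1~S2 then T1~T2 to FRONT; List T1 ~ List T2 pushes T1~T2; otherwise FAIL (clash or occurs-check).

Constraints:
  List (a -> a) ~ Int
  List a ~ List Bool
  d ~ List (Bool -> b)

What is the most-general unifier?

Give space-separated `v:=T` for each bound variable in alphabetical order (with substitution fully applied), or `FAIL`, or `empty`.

step 1: unify List (a -> a) ~ Int  [subst: {-} | 2 pending]
  clash: List (a -> a) vs Int

Answer: FAIL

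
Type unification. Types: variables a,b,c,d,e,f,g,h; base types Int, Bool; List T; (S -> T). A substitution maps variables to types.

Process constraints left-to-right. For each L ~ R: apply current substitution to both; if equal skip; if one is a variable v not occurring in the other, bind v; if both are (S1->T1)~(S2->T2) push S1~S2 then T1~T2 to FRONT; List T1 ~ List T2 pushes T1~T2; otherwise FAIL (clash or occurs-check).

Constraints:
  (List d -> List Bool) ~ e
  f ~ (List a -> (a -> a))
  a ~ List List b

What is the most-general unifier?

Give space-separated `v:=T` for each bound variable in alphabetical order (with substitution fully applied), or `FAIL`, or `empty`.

step 1: unify (List d -> List Bool) ~ e  [subst: {-} | 2 pending]
  bind e := (List d -> List Bool)
step 2: unify f ~ (List a -> (a -> a))  [subst: {e:=(List d -> List Bool)} | 1 pending]
  bind f := (List a -> (a -> a))
step 3: unify a ~ List List b  [subst: {e:=(List d -> List Bool), f:=(List a -> (a -> a))} | 0 pending]
  bind a := List List b

Answer: a:=List List b e:=(List d -> List Bool) f:=(List List List b -> (List List b -> List List b))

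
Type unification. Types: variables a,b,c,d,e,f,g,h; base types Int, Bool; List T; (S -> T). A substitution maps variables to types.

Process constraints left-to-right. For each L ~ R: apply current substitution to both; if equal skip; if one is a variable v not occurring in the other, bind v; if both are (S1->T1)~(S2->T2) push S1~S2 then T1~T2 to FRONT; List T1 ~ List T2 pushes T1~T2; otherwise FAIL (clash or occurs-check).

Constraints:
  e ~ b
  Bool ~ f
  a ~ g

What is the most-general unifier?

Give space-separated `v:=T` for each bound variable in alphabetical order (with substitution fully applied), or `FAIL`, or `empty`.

step 1: unify e ~ b  [subst: {-} | 2 pending]
  bind e := b
step 2: unify Bool ~ f  [subst: {e:=b} | 1 pending]
  bind f := Bool
step 3: unify a ~ g  [subst: {e:=b, f:=Bool} | 0 pending]
  bind a := g

Answer: a:=g e:=b f:=Bool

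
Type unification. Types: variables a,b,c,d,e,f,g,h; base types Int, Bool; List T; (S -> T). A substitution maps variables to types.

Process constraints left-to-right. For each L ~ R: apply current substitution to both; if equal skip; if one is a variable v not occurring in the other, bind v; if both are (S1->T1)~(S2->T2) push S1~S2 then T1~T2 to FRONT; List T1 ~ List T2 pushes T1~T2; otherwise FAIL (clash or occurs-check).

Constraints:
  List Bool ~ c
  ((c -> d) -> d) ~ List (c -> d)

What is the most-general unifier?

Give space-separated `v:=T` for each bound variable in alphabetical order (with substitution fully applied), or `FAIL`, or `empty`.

Answer: FAIL

Derivation:
step 1: unify List Bool ~ c  [subst: {-} | 1 pending]
  bind c := List Bool
step 2: unify ((List Bool -> d) -> d) ~ List (List Bool -> d)  [subst: {c:=List Bool} | 0 pending]
  clash: ((List Bool -> d) -> d) vs List (List Bool -> d)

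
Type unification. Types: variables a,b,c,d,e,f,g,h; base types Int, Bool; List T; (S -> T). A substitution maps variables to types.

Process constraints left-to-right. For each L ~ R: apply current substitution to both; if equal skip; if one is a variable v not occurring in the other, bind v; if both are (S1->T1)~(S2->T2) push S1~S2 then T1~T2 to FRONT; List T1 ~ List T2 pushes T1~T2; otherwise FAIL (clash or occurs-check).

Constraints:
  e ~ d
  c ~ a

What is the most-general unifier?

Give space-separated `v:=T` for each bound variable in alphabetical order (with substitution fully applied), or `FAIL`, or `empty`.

step 1: unify e ~ d  [subst: {-} | 1 pending]
  bind e := d
step 2: unify c ~ a  [subst: {e:=d} | 0 pending]
  bind c := a

Answer: c:=a e:=d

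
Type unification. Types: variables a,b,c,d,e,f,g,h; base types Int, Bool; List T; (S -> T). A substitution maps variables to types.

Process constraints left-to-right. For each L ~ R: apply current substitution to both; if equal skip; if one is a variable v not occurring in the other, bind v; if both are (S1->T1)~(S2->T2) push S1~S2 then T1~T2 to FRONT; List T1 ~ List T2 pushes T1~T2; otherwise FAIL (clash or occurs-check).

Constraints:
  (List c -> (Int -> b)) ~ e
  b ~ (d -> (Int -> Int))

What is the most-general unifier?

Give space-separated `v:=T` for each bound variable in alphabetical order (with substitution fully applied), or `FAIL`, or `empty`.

step 1: unify (List c -> (Int -> b)) ~ e  [subst: {-} | 1 pending]
  bind e := (List c -> (Int -> b))
step 2: unify b ~ (d -> (Int -> Int))  [subst: {e:=(List c -> (Int -> b))} | 0 pending]
  bind b := (d -> (Int -> Int))

Answer: b:=(d -> (Int -> Int)) e:=(List c -> (Int -> (d -> (Int -> Int))))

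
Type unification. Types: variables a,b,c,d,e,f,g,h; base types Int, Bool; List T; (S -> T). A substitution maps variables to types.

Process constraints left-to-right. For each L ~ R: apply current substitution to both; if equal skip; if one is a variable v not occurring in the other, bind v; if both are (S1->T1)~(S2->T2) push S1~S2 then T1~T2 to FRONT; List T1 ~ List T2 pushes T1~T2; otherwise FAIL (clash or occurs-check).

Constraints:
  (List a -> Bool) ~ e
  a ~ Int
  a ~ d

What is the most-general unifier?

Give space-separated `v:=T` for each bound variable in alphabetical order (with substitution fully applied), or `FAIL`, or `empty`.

step 1: unify (List a -> Bool) ~ e  [subst: {-} | 2 pending]
  bind e := (List a -> Bool)
step 2: unify a ~ Int  [subst: {e:=(List a -> Bool)} | 1 pending]
  bind a := Int
step 3: unify Int ~ d  [subst: {e:=(List a -> Bool), a:=Int} | 0 pending]
  bind d := Int

Answer: a:=Int d:=Int e:=(List Int -> Bool)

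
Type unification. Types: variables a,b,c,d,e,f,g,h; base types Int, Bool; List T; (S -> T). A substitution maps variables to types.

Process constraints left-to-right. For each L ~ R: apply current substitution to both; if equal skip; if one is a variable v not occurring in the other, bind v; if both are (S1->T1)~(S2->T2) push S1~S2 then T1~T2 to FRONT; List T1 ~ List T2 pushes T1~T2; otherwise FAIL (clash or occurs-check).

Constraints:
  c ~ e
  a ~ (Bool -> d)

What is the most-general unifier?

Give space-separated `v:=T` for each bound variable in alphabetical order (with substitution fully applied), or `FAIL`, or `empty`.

step 1: unify c ~ e  [subst: {-} | 1 pending]
  bind c := e
step 2: unify a ~ (Bool -> d)  [subst: {c:=e} | 0 pending]
  bind a := (Bool -> d)

Answer: a:=(Bool -> d) c:=e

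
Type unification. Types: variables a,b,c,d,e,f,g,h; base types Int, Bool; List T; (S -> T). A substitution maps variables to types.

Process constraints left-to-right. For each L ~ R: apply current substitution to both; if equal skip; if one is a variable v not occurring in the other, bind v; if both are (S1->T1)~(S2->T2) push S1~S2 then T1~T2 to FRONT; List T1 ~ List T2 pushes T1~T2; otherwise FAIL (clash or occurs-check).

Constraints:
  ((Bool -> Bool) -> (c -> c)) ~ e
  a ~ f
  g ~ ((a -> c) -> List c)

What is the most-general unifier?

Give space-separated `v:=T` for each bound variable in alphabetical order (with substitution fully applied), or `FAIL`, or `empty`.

step 1: unify ((Bool -> Bool) -> (c -> c)) ~ e  [subst: {-} | 2 pending]
  bind e := ((Bool -> Bool) -> (c -> c))
step 2: unify a ~ f  [subst: {e:=((Bool -> Bool) -> (c -> c))} | 1 pending]
  bind a := f
step 3: unify g ~ ((f -> c) -> List c)  [subst: {e:=((Bool -> Bool) -> (c -> c)), a:=f} | 0 pending]
  bind g := ((f -> c) -> List c)

Answer: a:=f e:=((Bool -> Bool) -> (c -> c)) g:=((f -> c) -> List c)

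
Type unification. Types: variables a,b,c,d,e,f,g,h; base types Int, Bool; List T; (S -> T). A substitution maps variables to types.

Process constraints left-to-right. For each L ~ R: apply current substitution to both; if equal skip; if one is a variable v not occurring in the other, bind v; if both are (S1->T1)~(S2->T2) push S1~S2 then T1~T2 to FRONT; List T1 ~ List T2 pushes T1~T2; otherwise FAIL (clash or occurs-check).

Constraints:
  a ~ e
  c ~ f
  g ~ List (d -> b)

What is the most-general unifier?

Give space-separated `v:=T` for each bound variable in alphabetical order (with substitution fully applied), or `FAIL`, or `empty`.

step 1: unify a ~ e  [subst: {-} | 2 pending]
  bind a := e
step 2: unify c ~ f  [subst: {a:=e} | 1 pending]
  bind c := f
step 3: unify g ~ List (d -> b)  [subst: {a:=e, c:=f} | 0 pending]
  bind g := List (d -> b)

Answer: a:=e c:=f g:=List (d -> b)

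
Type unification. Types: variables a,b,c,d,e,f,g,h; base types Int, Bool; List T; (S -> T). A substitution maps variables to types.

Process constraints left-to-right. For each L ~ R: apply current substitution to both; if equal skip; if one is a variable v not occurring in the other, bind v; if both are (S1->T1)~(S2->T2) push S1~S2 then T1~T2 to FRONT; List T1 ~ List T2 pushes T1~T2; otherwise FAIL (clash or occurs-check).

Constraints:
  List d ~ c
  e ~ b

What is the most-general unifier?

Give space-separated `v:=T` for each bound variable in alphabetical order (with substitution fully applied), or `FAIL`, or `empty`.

Answer: c:=List d e:=b

Derivation:
step 1: unify List d ~ c  [subst: {-} | 1 pending]
  bind c := List d
step 2: unify e ~ b  [subst: {c:=List d} | 0 pending]
  bind e := b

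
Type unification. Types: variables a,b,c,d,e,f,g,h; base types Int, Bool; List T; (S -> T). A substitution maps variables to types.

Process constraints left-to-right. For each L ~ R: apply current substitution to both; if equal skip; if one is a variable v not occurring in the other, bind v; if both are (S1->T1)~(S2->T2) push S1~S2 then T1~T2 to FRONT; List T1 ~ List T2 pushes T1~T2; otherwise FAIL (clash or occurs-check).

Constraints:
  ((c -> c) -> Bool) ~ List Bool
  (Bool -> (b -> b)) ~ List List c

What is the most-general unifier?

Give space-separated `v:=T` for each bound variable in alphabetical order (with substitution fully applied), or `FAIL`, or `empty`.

step 1: unify ((c -> c) -> Bool) ~ List Bool  [subst: {-} | 1 pending]
  clash: ((c -> c) -> Bool) vs List Bool

Answer: FAIL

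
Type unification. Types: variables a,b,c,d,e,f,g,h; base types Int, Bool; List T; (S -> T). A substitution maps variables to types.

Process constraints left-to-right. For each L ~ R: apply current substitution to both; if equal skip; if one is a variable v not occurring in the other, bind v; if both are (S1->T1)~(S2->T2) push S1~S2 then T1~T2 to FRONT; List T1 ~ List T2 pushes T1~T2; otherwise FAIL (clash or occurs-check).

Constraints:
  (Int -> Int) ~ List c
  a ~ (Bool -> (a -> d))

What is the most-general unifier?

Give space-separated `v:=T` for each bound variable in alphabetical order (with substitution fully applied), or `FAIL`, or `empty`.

Answer: FAIL

Derivation:
step 1: unify (Int -> Int) ~ List c  [subst: {-} | 1 pending]
  clash: (Int -> Int) vs List c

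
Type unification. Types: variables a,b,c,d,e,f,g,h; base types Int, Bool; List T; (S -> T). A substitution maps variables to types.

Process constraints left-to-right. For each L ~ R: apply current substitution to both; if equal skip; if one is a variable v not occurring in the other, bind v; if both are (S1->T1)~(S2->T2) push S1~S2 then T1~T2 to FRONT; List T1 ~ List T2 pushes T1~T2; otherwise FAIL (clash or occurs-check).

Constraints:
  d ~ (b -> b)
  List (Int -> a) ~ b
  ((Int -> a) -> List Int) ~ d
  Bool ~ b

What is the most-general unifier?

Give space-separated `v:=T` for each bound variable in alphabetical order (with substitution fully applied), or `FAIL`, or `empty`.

step 1: unify d ~ (b -> b)  [subst: {-} | 3 pending]
  bind d := (b -> b)
step 2: unify List (Int -> a) ~ b  [subst: {d:=(b -> b)} | 2 pending]
  bind b := List (Int -> a)
step 3: unify ((Int -> a) -> List Int) ~ (List (Int -> a) -> List (Int -> a))  [subst: {d:=(b -> b), b:=List (Int -> a)} | 1 pending]
  -> decompose arrow: push (Int -> a)~List (Int -> a), List Int~List (Int -> a)
step 4: unify (Int -> a) ~ List (Int -> a)  [subst: {d:=(b -> b), b:=List (Int -> a)} | 2 pending]
  clash: (Int -> a) vs List (Int -> a)

Answer: FAIL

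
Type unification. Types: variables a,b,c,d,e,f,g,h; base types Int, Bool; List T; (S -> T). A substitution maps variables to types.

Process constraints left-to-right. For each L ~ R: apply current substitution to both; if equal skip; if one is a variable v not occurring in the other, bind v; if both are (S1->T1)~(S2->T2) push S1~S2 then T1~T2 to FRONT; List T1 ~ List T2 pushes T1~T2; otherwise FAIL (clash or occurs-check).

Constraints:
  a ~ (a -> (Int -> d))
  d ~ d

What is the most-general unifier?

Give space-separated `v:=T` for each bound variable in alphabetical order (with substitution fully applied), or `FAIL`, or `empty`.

step 1: unify a ~ (a -> (Int -> d))  [subst: {-} | 1 pending]
  occurs-check fail: a in (a -> (Int -> d))

Answer: FAIL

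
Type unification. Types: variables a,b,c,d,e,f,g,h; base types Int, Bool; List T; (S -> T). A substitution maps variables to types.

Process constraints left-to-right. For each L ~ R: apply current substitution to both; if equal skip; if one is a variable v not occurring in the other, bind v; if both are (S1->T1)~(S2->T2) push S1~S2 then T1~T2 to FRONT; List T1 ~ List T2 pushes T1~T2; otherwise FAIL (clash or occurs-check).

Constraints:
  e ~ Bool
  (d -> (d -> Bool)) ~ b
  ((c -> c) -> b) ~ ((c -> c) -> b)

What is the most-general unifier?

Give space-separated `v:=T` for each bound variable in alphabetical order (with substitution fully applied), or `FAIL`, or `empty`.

step 1: unify e ~ Bool  [subst: {-} | 2 pending]
  bind e := Bool
step 2: unify (d -> (d -> Bool)) ~ b  [subst: {e:=Bool} | 1 pending]
  bind b := (d -> (d -> Bool))
step 3: unify ((c -> c) -> (d -> (d -> Bool))) ~ ((c -> c) -> (d -> (d -> Bool)))  [subst: {e:=Bool, b:=(d -> (d -> Bool))} | 0 pending]
  -> identical, skip

Answer: b:=(d -> (d -> Bool)) e:=Bool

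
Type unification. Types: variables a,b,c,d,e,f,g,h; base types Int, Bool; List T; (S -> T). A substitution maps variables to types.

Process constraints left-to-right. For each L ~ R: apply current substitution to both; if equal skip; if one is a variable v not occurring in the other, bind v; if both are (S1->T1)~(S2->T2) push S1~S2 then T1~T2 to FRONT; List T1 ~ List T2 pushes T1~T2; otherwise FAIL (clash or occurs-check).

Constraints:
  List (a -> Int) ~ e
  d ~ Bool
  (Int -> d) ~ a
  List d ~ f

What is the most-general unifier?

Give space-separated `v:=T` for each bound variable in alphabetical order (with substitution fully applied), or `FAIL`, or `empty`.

step 1: unify List (a -> Int) ~ e  [subst: {-} | 3 pending]
  bind e := List (a -> Int)
step 2: unify d ~ Bool  [subst: {e:=List (a -> Int)} | 2 pending]
  bind d := Bool
step 3: unify (Int -> Bool) ~ a  [subst: {e:=List (a -> Int), d:=Bool} | 1 pending]
  bind a := (Int -> Bool)
step 4: unify List Bool ~ f  [subst: {e:=List (a -> Int), d:=Bool, a:=(Int -> Bool)} | 0 pending]
  bind f := List Bool

Answer: a:=(Int -> Bool) d:=Bool e:=List ((Int -> Bool) -> Int) f:=List Bool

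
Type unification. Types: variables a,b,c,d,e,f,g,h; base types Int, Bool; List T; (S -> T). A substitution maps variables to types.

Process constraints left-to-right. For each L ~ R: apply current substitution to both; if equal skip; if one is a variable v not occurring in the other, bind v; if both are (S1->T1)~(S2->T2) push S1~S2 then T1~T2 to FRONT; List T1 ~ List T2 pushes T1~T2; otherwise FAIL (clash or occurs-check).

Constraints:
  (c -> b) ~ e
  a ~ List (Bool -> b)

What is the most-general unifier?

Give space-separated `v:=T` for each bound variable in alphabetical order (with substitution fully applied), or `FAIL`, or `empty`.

step 1: unify (c -> b) ~ e  [subst: {-} | 1 pending]
  bind e := (c -> b)
step 2: unify a ~ List (Bool -> b)  [subst: {e:=(c -> b)} | 0 pending]
  bind a := List (Bool -> b)

Answer: a:=List (Bool -> b) e:=(c -> b)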